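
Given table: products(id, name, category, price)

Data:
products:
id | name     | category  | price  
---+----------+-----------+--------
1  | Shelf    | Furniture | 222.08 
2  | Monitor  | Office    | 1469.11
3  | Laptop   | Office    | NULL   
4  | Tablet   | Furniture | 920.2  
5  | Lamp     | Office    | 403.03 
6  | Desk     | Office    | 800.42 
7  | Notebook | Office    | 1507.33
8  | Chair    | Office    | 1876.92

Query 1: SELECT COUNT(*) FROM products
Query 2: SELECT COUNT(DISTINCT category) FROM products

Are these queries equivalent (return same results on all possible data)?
No, not equivalent

Query 1 returns: [(8,)]
Query 2 returns: [(2,)]

Reason: COUNT(*) counts rows, COUNT(DISTINCT category) counts unique categorys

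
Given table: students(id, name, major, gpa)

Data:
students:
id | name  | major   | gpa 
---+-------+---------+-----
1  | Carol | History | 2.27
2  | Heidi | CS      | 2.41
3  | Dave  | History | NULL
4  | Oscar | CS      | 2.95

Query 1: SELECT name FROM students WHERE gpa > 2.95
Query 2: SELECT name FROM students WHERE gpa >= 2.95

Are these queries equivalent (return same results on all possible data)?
No, not equivalent

Query 1 returns: []
Query 2 returns: [('Oscar',)]

Reason: > vs >= gives different results when gpa = 2.95 exists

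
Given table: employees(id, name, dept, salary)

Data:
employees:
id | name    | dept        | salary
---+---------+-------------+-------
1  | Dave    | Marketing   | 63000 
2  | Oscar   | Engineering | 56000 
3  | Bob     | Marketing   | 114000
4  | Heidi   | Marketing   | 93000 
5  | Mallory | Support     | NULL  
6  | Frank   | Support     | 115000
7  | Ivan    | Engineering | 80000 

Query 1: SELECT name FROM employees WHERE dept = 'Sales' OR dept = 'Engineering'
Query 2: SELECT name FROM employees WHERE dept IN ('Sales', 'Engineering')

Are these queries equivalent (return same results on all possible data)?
Yes, equivalent

Both queries return: [('Ivan',), ('Oscar',)]

Reason: OR vs IN are equivalent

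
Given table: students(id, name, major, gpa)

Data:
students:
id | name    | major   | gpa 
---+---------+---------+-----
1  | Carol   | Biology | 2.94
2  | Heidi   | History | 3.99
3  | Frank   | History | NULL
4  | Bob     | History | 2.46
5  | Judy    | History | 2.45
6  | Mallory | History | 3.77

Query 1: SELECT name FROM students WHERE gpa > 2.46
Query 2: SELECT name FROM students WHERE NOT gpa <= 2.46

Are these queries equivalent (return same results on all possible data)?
Yes, equivalent

Both queries return: [('Carol',), ('Heidi',), ('Mallory',)]

Reason: Both filter gpa > 2.46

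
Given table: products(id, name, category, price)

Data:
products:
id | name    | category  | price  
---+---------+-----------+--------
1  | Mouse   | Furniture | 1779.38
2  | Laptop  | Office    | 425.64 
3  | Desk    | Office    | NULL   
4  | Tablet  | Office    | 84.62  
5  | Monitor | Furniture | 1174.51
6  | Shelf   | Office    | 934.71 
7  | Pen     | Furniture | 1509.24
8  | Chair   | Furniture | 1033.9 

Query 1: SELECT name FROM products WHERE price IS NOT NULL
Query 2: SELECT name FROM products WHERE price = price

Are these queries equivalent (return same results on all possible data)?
Yes, equivalent

Both queries return: [('Chair',), ('Laptop',), ('Monitor',), ('Mouse',), ('Pen',), ('Shelf',), ('Tablet',)]

Reason: IS NOT NULL vs self-equality (both exclude NULLs)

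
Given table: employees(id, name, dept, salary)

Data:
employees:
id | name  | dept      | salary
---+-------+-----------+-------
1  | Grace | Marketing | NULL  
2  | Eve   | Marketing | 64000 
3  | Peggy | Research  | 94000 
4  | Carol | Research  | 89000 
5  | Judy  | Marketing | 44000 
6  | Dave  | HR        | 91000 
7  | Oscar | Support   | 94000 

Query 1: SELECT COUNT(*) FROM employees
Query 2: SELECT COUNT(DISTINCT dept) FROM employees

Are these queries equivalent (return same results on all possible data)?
No, not equivalent

Query 1 returns: [(7,)]
Query 2 returns: [(4,)]

Reason: COUNT(*) counts rows, COUNT(DISTINCT dept) counts unique depts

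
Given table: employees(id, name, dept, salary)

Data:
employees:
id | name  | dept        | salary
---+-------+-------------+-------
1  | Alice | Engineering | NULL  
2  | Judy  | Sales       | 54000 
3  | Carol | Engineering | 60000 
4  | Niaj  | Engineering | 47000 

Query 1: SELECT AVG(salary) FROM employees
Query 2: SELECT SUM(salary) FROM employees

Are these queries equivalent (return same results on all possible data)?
No, not equivalent

Query 1 returns: [(53666.666666666664,)]
Query 2 returns: [(161000,)]

Reason: AVG vs SUM give different aggregate values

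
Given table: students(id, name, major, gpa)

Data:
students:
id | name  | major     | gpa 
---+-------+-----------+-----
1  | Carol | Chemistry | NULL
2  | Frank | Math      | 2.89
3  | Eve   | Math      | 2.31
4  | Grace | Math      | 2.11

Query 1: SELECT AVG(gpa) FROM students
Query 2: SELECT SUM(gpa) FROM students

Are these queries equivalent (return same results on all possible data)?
No, not equivalent

Query 1 returns: [(2.436666666666667,)]
Query 2 returns: [(7.3100000000000005,)]

Reason: AVG vs SUM give different aggregate values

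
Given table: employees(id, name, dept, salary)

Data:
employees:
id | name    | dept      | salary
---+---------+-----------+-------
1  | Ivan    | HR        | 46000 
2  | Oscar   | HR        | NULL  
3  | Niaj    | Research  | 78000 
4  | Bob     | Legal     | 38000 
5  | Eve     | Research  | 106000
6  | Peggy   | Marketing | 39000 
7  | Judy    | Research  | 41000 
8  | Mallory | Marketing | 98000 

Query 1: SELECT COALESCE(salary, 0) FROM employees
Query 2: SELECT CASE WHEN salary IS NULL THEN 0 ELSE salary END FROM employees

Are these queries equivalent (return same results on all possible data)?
Yes, equivalent

Both queries return: [(0,), (38000,), (39000,), (41000,), (46000,), (78000,), (98000,), (106000,)]

Reason: COALESCE vs CASE for NULL handling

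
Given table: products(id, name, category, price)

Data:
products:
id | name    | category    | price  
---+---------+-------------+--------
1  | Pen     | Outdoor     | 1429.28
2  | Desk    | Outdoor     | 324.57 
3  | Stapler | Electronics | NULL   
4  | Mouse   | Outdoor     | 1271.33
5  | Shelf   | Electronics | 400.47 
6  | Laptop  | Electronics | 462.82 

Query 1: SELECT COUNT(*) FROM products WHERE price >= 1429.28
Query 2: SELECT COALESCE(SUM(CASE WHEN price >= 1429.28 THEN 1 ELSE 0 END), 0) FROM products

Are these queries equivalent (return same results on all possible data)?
Yes, equivalent

Both queries return: [(1,)]

Reason: COUNT with WHERE vs conditional SUM (COALESCE handles empty-table NULL)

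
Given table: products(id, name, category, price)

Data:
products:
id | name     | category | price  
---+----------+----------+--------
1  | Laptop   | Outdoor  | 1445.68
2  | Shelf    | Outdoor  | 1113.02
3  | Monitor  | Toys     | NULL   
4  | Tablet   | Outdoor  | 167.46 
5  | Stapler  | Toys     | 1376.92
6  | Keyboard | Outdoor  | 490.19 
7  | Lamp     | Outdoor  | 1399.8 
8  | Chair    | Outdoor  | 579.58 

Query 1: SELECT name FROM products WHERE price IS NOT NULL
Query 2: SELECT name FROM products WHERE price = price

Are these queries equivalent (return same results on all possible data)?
Yes, equivalent

Both queries return: [('Chair',), ('Keyboard',), ('Lamp',), ('Laptop',), ('Shelf',), ('Stapler',), ('Tablet',)]

Reason: IS NOT NULL vs self-equality (both exclude NULLs)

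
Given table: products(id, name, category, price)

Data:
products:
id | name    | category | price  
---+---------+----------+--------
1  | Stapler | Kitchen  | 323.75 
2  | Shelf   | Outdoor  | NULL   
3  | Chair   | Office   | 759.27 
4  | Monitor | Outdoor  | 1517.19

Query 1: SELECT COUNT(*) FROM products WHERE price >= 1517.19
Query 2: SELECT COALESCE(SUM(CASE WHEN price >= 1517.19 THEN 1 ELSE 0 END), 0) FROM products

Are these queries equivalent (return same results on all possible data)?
Yes, equivalent

Both queries return: [(1,)]

Reason: COUNT with WHERE vs conditional SUM (COALESCE handles empty-table NULL)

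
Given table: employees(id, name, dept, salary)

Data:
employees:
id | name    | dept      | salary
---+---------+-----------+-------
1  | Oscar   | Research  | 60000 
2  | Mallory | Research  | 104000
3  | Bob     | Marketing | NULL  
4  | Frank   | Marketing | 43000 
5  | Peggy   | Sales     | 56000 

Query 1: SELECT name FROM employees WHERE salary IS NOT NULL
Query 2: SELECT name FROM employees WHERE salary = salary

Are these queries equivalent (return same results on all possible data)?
Yes, equivalent

Both queries return: [('Frank',), ('Mallory',), ('Oscar',), ('Peggy',)]

Reason: IS NOT NULL vs self-equality (both exclude NULLs)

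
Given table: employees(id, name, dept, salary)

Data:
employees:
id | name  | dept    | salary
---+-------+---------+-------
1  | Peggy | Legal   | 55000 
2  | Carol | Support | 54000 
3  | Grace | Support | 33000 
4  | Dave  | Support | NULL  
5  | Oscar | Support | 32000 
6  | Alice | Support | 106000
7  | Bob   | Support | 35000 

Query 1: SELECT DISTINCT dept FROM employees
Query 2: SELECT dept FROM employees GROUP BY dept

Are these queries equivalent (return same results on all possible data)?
Yes, equivalent

Both queries return: [('Legal',), ('Support',)]

Reason: Both get unique depts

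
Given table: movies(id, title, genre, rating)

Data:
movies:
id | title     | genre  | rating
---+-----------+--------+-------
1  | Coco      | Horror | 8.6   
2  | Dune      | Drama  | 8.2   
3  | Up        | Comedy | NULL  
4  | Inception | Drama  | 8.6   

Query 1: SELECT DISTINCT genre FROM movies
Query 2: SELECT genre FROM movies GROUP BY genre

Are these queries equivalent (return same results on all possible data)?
Yes, equivalent

Both queries return: [('Comedy',), ('Drama',), ('Horror',)]

Reason: Both get unique genres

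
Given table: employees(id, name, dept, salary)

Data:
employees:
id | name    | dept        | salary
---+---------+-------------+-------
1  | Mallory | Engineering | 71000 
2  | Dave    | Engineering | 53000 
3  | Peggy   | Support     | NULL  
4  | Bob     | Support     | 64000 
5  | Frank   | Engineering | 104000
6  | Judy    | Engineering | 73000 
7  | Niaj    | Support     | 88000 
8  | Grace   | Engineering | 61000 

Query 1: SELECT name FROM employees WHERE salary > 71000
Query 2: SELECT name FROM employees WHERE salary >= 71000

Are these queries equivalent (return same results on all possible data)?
No, not equivalent

Query 1 returns: [('Frank',), ('Judy',), ('Niaj',)]
Query 2 returns: [('Mallory',), ('Frank',), ('Judy',), ('Niaj',)]

Reason: > vs >= gives different results when salary = 71000 exists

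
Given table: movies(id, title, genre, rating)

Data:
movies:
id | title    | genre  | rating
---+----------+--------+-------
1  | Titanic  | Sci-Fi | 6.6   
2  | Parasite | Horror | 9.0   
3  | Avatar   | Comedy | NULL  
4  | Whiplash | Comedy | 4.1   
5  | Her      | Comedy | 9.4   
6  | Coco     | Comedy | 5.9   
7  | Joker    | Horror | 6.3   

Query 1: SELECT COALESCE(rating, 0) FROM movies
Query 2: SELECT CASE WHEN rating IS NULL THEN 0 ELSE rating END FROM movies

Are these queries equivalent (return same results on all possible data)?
Yes, equivalent

Both queries return: [(0,), (4.1,), (5.9,), (6.3,), (6.6,), (9.0,), (9.4,)]

Reason: COALESCE vs CASE for NULL handling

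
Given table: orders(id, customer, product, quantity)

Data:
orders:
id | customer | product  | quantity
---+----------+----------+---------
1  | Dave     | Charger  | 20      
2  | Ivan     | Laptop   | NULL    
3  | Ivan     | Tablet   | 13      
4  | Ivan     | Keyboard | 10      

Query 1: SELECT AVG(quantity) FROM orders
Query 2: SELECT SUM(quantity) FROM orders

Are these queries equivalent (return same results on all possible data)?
No, not equivalent

Query 1 returns: [(14.333333333333334,)]
Query 2 returns: [(43,)]

Reason: AVG vs SUM give different aggregate values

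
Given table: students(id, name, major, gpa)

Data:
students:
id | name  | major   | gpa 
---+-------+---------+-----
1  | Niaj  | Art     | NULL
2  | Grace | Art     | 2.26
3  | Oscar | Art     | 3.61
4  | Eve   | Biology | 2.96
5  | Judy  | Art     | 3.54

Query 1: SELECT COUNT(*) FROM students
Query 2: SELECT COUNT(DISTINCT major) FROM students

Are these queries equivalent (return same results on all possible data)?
No, not equivalent

Query 1 returns: [(5,)]
Query 2 returns: [(2,)]

Reason: COUNT(*) counts rows, COUNT(DISTINCT major) counts unique majors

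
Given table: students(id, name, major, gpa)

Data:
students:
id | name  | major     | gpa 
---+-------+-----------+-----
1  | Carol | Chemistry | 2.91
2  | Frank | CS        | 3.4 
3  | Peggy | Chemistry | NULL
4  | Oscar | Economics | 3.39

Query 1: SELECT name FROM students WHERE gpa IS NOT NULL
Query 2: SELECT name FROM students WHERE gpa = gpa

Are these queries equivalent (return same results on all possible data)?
Yes, equivalent

Both queries return: [('Carol',), ('Frank',), ('Oscar',)]

Reason: IS NOT NULL vs self-equality (both exclude NULLs)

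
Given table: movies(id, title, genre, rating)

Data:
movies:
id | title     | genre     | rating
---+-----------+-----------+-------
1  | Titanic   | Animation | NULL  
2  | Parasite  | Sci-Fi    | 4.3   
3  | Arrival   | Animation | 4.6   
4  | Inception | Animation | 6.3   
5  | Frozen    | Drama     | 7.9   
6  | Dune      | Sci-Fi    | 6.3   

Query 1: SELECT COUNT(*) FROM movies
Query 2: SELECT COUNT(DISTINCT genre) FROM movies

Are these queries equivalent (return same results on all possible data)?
No, not equivalent

Query 1 returns: [(6,)]
Query 2 returns: [(3,)]

Reason: COUNT(*) counts rows, COUNT(DISTINCT genre) counts unique genres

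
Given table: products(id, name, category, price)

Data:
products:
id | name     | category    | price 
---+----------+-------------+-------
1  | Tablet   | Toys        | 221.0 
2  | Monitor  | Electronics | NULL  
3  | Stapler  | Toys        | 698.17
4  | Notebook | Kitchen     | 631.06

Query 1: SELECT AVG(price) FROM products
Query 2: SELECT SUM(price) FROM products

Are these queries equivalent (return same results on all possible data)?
No, not equivalent

Query 1 returns: [(516.7433333333333,)]
Query 2 returns: [(1550.23,)]

Reason: AVG vs SUM give different aggregate values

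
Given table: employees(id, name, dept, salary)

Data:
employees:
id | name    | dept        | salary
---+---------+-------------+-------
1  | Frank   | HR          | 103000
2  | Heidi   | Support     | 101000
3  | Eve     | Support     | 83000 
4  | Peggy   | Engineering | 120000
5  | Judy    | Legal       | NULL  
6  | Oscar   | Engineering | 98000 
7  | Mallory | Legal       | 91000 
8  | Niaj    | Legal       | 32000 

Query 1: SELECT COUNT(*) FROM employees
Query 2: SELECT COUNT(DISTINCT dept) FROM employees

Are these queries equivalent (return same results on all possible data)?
No, not equivalent

Query 1 returns: [(8,)]
Query 2 returns: [(4,)]

Reason: COUNT(*) counts rows, COUNT(DISTINCT dept) counts unique depts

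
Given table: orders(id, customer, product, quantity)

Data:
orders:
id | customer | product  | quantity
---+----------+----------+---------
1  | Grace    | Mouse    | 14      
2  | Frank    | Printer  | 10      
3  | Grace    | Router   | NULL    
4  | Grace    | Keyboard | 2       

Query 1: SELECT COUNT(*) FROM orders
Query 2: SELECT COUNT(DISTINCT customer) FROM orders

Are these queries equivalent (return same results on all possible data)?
No, not equivalent

Query 1 returns: [(4,)]
Query 2 returns: [(2,)]

Reason: COUNT(*) counts rows, COUNT(DISTINCT customer) counts unique customers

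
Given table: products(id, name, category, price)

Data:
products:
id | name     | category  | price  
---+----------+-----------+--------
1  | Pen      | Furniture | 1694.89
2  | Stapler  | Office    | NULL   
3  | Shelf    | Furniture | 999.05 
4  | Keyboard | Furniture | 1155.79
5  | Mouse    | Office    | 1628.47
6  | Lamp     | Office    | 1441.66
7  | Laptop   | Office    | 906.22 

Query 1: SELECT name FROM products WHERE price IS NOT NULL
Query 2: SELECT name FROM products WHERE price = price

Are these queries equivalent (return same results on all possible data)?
Yes, equivalent

Both queries return: [('Keyboard',), ('Lamp',), ('Laptop',), ('Mouse',), ('Pen',), ('Shelf',)]

Reason: IS NOT NULL vs self-equality (both exclude NULLs)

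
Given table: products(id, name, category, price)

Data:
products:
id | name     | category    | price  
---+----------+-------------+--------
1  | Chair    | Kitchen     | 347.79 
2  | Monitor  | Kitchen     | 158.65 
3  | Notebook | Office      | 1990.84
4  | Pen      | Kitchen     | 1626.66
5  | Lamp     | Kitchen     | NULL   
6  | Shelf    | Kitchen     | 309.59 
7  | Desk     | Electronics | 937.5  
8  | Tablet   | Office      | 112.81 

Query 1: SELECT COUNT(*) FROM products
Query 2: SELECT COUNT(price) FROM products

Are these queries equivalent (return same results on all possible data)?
No, not equivalent

Query 1 returns: [(8,)]
Query 2 returns: [(7,)]

Reason: COUNT(*) includes NULLs, COUNT(column) excludes them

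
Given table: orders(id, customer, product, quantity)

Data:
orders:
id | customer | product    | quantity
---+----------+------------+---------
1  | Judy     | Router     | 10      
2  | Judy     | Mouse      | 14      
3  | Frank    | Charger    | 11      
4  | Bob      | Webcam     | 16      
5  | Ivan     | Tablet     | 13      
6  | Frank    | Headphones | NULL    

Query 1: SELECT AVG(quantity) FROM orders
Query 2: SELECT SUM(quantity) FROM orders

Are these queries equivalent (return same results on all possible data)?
No, not equivalent

Query 1 returns: [(12.8,)]
Query 2 returns: [(64,)]

Reason: AVG vs SUM give different aggregate values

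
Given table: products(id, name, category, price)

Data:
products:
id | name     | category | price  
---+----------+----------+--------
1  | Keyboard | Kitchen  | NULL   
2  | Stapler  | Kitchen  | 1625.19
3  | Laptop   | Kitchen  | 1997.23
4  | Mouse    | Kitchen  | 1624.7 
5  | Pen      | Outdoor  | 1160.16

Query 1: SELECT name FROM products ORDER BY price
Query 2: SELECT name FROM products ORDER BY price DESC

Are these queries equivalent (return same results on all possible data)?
No, not equivalent

Query 1 returns: [('Keyboard',), ('Pen',), ('Mouse',), ('Stapler',), ('Laptop',)]
Query 2 returns: [('Laptop',), ('Stapler',), ('Mouse',), ('Pen',), ('Keyboard',)]

Reason: ASC vs DESC gives opposite ordering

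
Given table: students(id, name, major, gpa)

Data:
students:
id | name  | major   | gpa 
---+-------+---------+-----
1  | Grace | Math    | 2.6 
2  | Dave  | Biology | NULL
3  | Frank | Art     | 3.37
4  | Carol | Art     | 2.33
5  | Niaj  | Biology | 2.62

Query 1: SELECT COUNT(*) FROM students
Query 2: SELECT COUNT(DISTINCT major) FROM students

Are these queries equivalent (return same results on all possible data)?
No, not equivalent

Query 1 returns: [(5,)]
Query 2 returns: [(3,)]

Reason: COUNT(*) counts rows, COUNT(DISTINCT major) counts unique majors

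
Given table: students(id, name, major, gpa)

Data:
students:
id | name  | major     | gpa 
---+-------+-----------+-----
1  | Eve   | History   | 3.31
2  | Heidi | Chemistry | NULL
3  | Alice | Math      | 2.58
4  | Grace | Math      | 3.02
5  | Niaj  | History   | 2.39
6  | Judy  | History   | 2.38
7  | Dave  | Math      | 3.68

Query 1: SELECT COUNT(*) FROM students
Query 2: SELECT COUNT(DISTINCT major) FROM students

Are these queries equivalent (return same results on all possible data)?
No, not equivalent

Query 1 returns: [(7,)]
Query 2 returns: [(3,)]

Reason: COUNT(*) counts rows, COUNT(DISTINCT major) counts unique majors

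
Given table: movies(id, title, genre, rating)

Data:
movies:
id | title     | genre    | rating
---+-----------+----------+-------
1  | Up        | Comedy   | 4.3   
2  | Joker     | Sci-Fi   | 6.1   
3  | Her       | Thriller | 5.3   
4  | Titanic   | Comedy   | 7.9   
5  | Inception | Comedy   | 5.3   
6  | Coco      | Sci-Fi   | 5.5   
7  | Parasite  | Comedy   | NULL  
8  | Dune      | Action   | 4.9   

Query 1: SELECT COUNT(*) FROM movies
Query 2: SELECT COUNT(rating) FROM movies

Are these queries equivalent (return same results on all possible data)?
No, not equivalent

Query 1 returns: [(8,)]
Query 2 returns: [(7,)]

Reason: COUNT(*) includes NULLs, COUNT(column) excludes them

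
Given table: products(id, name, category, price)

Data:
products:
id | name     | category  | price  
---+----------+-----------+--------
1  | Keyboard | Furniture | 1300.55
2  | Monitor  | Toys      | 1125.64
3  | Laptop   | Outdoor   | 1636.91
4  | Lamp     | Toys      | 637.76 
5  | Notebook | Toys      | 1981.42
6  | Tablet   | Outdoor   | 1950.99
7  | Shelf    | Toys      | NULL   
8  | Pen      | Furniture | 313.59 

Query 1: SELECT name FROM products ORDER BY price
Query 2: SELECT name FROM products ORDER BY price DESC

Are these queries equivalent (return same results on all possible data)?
No, not equivalent

Query 1 returns: [('Shelf',), ('Pen',), ('Lamp',), ('Monitor',), ('Keyboard',), ('Laptop',), ('Tablet',), ('Notebook',)]
Query 2 returns: [('Notebook',), ('Tablet',), ('Laptop',), ('Keyboard',), ('Monitor',), ('Lamp',), ('Pen',), ('Shelf',)]

Reason: ASC vs DESC gives opposite ordering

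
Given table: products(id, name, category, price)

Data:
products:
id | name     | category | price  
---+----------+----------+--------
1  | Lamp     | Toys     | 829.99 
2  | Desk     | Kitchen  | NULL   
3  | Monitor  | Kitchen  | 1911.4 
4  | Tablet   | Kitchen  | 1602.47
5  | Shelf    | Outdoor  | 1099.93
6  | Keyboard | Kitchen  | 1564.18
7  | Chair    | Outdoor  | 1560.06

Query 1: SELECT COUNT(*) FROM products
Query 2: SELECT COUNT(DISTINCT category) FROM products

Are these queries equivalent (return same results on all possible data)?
No, not equivalent

Query 1 returns: [(7,)]
Query 2 returns: [(3,)]

Reason: COUNT(*) counts rows, COUNT(DISTINCT category) counts unique categorys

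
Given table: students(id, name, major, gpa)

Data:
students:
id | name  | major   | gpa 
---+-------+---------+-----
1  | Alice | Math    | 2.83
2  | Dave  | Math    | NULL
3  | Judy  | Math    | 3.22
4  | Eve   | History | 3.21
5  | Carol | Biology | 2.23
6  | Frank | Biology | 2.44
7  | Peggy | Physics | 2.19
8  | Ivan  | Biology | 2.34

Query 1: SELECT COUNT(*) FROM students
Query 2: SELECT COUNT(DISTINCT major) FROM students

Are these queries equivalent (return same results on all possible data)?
No, not equivalent

Query 1 returns: [(8,)]
Query 2 returns: [(4,)]

Reason: COUNT(*) counts rows, COUNT(DISTINCT major) counts unique majors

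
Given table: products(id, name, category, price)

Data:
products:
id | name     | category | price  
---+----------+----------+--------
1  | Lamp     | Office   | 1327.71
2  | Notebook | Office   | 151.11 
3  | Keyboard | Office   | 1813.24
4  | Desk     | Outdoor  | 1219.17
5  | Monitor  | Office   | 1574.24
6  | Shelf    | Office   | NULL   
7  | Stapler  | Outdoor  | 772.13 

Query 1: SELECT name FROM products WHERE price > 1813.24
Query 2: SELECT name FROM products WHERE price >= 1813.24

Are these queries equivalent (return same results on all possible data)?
No, not equivalent

Query 1 returns: []
Query 2 returns: [('Keyboard',)]

Reason: > vs >= gives different results when price = 1813.24 exists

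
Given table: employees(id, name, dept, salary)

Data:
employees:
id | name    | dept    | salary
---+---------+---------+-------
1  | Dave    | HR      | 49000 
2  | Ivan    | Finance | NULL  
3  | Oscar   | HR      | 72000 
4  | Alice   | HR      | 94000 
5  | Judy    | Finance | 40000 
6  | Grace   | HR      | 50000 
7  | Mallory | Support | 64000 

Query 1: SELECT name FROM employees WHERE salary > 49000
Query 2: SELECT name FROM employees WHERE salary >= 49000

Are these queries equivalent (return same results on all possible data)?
No, not equivalent

Query 1 returns: [('Oscar',), ('Alice',), ('Grace',), ('Mallory',)]
Query 2 returns: [('Dave',), ('Oscar',), ('Alice',), ('Grace',), ('Mallory',)]

Reason: > vs >= gives different results when salary = 49000 exists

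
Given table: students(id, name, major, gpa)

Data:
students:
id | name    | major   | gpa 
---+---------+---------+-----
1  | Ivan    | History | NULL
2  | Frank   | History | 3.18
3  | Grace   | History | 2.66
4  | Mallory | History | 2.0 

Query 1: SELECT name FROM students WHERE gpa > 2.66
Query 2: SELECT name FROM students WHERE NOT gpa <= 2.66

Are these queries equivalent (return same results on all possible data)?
Yes, equivalent

Both queries return: [('Frank',)]

Reason: Both filter gpa > 2.66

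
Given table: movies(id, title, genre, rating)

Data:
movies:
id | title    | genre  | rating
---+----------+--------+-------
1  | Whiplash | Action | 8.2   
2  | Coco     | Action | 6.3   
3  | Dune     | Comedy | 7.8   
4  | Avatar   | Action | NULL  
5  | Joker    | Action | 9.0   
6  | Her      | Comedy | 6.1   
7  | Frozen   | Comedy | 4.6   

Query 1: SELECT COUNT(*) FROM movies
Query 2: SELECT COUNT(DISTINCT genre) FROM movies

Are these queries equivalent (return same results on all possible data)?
No, not equivalent

Query 1 returns: [(7,)]
Query 2 returns: [(2,)]

Reason: COUNT(*) counts rows, COUNT(DISTINCT genre) counts unique genres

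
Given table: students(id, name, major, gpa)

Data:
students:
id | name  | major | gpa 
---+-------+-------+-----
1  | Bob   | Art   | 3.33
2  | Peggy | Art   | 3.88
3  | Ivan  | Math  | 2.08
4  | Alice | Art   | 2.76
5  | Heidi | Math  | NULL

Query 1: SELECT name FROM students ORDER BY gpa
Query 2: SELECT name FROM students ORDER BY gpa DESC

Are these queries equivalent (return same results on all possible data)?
No, not equivalent

Query 1 returns: [('Heidi',), ('Ivan',), ('Alice',), ('Bob',), ('Peggy',)]
Query 2 returns: [('Peggy',), ('Bob',), ('Alice',), ('Ivan',), ('Heidi',)]

Reason: ASC vs DESC gives opposite ordering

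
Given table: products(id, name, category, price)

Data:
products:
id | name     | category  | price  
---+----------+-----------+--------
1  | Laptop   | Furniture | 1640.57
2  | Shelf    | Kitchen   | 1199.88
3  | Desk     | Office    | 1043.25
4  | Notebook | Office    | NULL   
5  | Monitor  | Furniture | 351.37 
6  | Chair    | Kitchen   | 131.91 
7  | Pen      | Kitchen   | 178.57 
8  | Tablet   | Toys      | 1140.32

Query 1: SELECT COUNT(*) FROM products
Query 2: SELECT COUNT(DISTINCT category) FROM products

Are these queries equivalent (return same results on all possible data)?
No, not equivalent

Query 1 returns: [(8,)]
Query 2 returns: [(4,)]

Reason: COUNT(*) counts rows, COUNT(DISTINCT category) counts unique categorys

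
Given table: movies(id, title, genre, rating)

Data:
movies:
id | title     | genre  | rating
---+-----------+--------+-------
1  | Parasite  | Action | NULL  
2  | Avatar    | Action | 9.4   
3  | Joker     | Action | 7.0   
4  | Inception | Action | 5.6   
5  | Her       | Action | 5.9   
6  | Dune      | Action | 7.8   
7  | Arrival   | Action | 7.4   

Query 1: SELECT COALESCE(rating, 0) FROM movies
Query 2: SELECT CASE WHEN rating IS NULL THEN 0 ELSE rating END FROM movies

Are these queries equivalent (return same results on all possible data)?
Yes, equivalent

Both queries return: [(0,), (5.6,), (5.9,), (7.0,), (7.4,), (7.8,), (9.4,)]

Reason: COALESCE vs CASE for NULL handling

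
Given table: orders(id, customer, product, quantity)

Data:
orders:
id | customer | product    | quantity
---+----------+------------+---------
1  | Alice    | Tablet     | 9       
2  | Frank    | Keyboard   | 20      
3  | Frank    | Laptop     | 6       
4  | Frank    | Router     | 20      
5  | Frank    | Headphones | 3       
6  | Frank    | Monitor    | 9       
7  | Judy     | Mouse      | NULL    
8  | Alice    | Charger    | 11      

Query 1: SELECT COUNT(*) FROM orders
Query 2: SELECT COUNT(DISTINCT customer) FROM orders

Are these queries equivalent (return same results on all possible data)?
No, not equivalent

Query 1 returns: [(8,)]
Query 2 returns: [(3,)]

Reason: COUNT(*) counts rows, COUNT(DISTINCT customer) counts unique customers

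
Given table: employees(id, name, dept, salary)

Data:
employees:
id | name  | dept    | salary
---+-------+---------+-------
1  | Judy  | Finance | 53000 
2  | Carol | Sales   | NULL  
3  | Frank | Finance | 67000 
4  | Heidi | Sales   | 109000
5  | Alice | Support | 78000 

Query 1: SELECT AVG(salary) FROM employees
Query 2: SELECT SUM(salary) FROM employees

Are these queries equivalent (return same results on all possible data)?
No, not equivalent

Query 1 returns: [(76750.0,)]
Query 2 returns: [(307000,)]

Reason: AVG vs SUM give different aggregate values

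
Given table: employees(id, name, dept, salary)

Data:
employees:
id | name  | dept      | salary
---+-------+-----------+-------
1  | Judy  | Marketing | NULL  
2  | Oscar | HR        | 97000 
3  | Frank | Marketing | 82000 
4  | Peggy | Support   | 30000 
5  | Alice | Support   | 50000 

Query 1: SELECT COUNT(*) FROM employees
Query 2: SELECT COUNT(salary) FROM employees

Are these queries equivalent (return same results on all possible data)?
No, not equivalent

Query 1 returns: [(5,)]
Query 2 returns: [(4,)]

Reason: COUNT(*) includes NULLs, COUNT(column) excludes them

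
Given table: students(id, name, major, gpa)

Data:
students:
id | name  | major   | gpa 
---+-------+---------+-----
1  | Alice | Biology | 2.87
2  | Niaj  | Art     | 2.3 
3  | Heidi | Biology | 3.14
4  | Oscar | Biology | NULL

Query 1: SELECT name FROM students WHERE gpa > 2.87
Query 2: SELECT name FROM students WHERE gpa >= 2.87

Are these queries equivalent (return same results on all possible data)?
No, not equivalent

Query 1 returns: [('Heidi',)]
Query 2 returns: [('Alice',), ('Heidi',)]

Reason: > vs >= gives different results when gpa = 2.87 exists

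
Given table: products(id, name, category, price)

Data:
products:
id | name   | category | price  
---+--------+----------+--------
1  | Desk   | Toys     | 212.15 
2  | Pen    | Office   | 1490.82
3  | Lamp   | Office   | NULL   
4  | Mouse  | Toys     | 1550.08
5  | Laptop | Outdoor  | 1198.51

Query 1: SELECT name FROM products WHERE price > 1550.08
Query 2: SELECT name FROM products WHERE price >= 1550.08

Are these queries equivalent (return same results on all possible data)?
No, not equivalent

Query 1 returns: []
Query 2 returns: [('Mouse',)]

Reason: > vs >= gives different results when price = 1550.08 exists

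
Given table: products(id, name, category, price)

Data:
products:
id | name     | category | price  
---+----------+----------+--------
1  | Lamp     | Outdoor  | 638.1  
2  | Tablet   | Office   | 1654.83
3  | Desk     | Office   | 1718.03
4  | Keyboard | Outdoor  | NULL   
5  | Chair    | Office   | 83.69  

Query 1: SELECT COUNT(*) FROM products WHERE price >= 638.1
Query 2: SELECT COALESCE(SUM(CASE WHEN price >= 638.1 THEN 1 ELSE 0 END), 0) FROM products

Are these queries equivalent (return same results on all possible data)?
Yes, equivalent

Both queries return: [(3,)]

Reason: COUNT with WHERE vs conditional SUM (COALESCE handles empty-table NULL)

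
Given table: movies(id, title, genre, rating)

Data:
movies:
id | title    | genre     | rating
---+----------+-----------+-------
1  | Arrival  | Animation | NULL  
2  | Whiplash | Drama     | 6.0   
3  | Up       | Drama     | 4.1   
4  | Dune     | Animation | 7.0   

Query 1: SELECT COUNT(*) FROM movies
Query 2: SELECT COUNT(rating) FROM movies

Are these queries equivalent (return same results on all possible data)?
No, not equivalent

Query 1 returns: [(4,)]
Query 2 returns: [(3,)]

Reason: COUNT(*) includes NULLs, COUNT(column) excludes them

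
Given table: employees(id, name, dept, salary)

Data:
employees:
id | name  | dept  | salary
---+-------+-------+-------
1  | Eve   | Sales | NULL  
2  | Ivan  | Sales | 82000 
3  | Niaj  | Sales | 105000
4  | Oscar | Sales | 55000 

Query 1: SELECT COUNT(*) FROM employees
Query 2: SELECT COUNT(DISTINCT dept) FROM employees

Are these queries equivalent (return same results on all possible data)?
No, not equivalent

Query 1 returns: [(4,)]
Query 2 returns: [(1,)]

Reason: COUNT(*) counts rows, COUNT(DISTINCT dept) counts unique depts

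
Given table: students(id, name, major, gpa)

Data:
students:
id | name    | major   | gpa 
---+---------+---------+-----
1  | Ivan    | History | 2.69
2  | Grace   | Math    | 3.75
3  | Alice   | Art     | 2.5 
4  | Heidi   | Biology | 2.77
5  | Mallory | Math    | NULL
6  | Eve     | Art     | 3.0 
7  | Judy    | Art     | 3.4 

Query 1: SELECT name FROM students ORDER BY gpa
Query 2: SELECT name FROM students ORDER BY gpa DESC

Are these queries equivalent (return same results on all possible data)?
No, not equivalent

Query 1 returns: [('Mallory',), ('Alice',), ('Ivan',), ('Heidi',), ('Eve',), ('Judy',), ('Grace',)]
Query 2 returns: [('Grace',), ('Judy',), ('Eve',), ('Heidi',), ('Ivan',), ('Alice',), ('Mallory',)]

Reason: ASC vs DESC gives opposite ordering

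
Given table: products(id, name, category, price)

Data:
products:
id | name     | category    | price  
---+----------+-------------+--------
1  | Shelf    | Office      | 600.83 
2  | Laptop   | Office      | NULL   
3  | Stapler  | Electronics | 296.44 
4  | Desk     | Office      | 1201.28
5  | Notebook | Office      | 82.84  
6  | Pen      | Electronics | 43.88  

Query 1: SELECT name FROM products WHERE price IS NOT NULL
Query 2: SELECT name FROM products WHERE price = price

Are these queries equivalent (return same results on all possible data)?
Yes, equivalent

Both queries return: [('Desk',), ('Notebook',), ('Pen',), ('Shelf',), ('Stapler',)]

Reason: IS NOT NULL vs self-equality (both exclude NULLs)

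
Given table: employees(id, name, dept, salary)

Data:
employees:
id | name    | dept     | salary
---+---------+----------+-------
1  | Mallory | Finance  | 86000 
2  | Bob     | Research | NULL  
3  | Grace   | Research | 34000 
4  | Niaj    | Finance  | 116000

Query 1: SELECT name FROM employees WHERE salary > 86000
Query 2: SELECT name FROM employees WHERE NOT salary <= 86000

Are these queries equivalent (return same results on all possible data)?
Yes, equivalent

Both queries return: [('Niaj',)]

Reason: Both filter salary > 86000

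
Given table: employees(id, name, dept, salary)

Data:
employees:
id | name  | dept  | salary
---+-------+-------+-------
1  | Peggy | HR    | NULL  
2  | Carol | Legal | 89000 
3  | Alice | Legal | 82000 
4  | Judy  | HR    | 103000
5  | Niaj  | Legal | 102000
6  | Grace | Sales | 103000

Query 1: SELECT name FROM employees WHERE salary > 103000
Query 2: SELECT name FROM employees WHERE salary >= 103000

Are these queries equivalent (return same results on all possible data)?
No, not equivalent

Query 1 returns: []
Query 2 returns: [('Judy',), ('Grace',)]

Reason: > vs >= gives different results when salary = 103000 exists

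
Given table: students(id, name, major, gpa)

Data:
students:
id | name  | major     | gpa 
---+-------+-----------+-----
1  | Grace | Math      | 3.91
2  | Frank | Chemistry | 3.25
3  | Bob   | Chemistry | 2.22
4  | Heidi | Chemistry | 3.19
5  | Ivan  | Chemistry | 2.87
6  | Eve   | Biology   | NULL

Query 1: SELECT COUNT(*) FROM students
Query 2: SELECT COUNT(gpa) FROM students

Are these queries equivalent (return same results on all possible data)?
No, not equivalent

Query 1 returns: [(6,)]
Query 2 returns: [(5,)]

Reason: COUNT(*) includes NULLs, COUNT(column) excludes them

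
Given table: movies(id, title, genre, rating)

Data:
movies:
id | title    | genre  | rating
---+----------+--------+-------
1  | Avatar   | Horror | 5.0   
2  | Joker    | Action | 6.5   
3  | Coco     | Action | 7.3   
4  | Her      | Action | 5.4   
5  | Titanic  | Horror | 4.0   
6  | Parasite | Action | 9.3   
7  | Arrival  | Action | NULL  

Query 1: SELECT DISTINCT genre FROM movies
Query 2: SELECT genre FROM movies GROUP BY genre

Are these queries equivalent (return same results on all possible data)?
Yes, equivalent

Both queries return: [('Action',), ('Horror',)]

Reason: Both get unique genres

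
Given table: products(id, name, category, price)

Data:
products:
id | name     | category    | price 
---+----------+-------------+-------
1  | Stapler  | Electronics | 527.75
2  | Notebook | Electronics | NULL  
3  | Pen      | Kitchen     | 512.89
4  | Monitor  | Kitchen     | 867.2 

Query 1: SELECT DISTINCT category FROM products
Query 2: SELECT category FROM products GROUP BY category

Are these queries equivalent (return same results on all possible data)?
Yes, equivalent

Both queries return: [('Electronics',), ('Kitchen',)]

Reason: Both get unique categorys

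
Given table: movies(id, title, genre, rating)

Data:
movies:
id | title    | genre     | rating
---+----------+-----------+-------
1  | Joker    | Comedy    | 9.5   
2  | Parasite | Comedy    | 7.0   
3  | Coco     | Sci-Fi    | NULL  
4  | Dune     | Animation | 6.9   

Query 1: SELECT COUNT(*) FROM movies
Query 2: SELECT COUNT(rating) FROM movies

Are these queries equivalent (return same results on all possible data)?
No, not equivalent

Query 1 returns: [(4,)]
Query 2 returns: [(3,)]

Reason: COUNT(*) includes NULLs, COUNT(column) excludes them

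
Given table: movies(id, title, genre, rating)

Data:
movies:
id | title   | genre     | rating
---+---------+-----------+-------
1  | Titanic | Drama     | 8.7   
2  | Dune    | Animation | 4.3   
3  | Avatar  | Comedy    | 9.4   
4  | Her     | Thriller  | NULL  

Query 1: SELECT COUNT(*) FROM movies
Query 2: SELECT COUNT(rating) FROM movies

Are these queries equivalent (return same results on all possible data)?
No, not equivalent

Query 1 returns: [(4,)]
Query 2 returns: [(3,)]

Reason: COUNT(*) includes NULLs, COUNT(column) excludes them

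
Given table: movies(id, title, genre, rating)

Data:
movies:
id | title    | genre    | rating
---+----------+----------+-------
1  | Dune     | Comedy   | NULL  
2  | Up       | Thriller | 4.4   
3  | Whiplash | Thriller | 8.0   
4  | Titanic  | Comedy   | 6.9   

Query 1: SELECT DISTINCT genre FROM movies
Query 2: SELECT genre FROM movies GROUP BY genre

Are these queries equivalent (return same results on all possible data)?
Yes, equivalent

Both queries return: [('Comedy',), ('Thriller',)]

Reason: Both get unique genres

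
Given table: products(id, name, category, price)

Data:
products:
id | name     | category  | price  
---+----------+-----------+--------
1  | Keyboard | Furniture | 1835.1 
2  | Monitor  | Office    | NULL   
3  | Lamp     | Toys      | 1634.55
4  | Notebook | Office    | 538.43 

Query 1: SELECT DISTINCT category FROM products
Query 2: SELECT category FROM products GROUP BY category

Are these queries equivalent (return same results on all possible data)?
Yes, equivalent

Both queries return: [('Furniture',), ('Office',), ('Toys',)]

Reason: Both get unique categorys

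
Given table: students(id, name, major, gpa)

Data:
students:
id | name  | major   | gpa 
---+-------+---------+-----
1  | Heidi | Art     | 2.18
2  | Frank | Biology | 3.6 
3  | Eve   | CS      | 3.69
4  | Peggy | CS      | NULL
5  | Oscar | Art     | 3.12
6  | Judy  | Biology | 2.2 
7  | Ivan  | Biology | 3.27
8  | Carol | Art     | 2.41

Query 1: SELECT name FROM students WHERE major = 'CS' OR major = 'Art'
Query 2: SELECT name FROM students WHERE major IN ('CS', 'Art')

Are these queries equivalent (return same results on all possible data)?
Yes, equivalent

Both queries return: [('Carol',), ('Eve',), ('Heidi',), ('Oscar',), ('Peggy',)]

Reason: OR vs IN are equivalent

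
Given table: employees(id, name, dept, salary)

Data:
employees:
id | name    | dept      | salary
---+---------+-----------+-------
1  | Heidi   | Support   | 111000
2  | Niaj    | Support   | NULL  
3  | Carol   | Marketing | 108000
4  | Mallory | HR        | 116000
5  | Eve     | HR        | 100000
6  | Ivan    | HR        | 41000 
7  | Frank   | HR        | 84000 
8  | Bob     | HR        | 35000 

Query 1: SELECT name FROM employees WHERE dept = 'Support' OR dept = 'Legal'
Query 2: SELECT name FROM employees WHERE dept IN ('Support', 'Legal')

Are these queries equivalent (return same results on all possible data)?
Yes, equivalent

Both queries return: [('Heidi',), ('Niaj',)]

Reason: OR vs IN are equivalent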